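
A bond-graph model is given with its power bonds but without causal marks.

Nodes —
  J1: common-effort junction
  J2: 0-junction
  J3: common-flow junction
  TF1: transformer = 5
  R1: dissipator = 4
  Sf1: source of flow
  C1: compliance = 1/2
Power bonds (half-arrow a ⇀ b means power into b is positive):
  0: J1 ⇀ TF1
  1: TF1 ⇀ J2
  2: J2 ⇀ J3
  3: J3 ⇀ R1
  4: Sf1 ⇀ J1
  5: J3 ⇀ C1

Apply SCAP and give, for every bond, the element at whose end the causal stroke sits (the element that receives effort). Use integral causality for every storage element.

bond 0 →J1
bond 1 →TF1
bond 2 →J2
bond 3 →J3
bond 4 →Sf1
bond 5 →J3

bond 4 |Sf1  (source Sf1 imposes f)
bond 0 |J1  (closing 0-jn rule on J1)
bond 1 |TF1  (TF1: transformer flips bond 0)
bond 2 |J2  (J2: last free bond brings effort in)
bond 3 |J3  (1-jn J3 has f-setter on 2)
bond 5 |J3  (J3: bond 2 brought flow, rest push out)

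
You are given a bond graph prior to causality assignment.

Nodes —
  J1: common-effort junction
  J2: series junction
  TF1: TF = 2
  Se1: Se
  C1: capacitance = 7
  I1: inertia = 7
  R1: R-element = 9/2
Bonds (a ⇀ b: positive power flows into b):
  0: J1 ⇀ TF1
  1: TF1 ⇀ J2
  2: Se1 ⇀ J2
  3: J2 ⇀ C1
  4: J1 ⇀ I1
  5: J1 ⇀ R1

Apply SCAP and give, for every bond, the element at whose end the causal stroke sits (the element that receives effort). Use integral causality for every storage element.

#0 stroke→J1
#1 stroke→TF1
#2 stroke→J2
#3 stroke→J2
#4 stroke→I1
#5 stroke→R1

#2 |J2  (source Se1 imposes e)
#3 |J2  (C1 integral (e out))
#1 |TF1  (closing 1-jn rule on J2)
#0 |J1  (through TF1, causality passes straight; one stroke at TF1)
#4 |I1  (0-jn J1 has e-setter on 0)
#5 |R1  (common-e at J1 fixed by 0)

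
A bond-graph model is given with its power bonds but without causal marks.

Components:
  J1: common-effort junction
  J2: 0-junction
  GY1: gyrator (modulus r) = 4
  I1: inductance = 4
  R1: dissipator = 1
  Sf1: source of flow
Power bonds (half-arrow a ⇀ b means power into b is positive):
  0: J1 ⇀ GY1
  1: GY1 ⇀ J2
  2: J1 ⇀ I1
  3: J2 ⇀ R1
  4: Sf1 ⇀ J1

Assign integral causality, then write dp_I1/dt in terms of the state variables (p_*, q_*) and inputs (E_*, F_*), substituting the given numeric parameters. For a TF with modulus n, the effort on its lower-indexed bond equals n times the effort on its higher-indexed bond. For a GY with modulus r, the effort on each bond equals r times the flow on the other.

b4 →Sf1  (Sf1: flow source, stroke at near end)
b2 →I1  (I1 integral (f out))
b0 →J1  (only one effort-in slot at J1)
b1 →J2  (GY GY1: same side as bond 0)
b3 →R1  (common-e at J2 fixed by 1)

dp_I1/dt = 16*F_Sf1 - 4*p_I1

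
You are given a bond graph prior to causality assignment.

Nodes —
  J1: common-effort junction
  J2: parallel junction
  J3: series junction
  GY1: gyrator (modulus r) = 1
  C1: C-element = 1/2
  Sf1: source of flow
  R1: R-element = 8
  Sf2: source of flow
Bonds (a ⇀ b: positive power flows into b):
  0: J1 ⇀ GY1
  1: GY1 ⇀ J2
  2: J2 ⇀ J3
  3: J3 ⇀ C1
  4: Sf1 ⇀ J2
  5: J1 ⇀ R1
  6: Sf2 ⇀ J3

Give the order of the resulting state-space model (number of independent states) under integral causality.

1  (C1 all integral)

β4 stroke at Sf1  (Sf1 (Sf) sets flow on bond)
β6 stroke at Sf2  (Sf2 fixes flow; stroke at Sf2)
β2 stroke at J3  (J3 flow already set via bond 6)
β3 stroke at J3  (1-jn J3 has f-setter on 6)
β1 stroke at J2  (closing 0-jn rule on J2)
β0 stroke at J1  (GY1: gyrator matches bond 1)
β5 stroke at R1  (common-e at J1 fixed by 0)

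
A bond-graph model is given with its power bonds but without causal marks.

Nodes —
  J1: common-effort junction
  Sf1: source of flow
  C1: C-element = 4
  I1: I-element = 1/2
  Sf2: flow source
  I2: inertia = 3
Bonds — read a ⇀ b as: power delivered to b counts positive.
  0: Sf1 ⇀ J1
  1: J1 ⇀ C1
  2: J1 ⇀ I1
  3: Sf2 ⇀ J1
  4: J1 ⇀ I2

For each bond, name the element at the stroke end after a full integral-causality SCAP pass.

β0 stroke at Sf1
β1 stroke at J1
β2 stroke at I1
β3 stroke at Sf2
β4 stroke at I2

b0 stroke→Sf1  (Sf1 fixes flow; stroke at Sf1)
b3 stroke→Sf2  (source Sf2 imposes f)
b1 stroke→J1  (C1: C, integral causality)
b2 stroke→I1  (J1 effort already set via bond 1)
b4 stroke→I2  (J1: bond 1 brought effort, rest push out)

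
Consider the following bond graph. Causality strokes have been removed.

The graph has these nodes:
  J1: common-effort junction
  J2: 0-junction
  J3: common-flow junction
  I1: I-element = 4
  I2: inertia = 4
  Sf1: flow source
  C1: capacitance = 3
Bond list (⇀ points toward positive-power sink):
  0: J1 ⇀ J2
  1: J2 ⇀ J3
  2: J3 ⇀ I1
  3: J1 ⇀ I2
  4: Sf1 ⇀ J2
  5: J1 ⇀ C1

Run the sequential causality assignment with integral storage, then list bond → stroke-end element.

bond 0 stroke→J2
bond 1 stroke→J3
bond 2 stroke→I1
bond 3 stroke→I2
bond 4 stroke→Sf1
bond 5 stroke→J1

#4 stroke→Sf1  (Sf1: flow source, stroke at near end)
#2 stroke→I1  (I1: I, integral causality)
#1 stroke→J3  (J3 flow already set via bond 2)
#0 stroke→J2  (J2: last free bond brings effort in)
#3 stroke→I2  (I2 integral (f out))
#5 stroke→J1  (only one effort-in slot at J1)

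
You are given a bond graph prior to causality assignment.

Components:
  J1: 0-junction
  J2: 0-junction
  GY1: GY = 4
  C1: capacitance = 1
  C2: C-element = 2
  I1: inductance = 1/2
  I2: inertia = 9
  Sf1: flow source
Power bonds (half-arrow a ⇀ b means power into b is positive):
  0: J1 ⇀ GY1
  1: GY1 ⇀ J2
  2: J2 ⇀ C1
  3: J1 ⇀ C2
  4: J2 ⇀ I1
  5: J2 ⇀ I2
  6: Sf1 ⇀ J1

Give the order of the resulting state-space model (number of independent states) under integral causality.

4  (C1, C2, I1, I2 all integral)

bond 6 stroke at Sf1  (Sf1 (Sf) sets flow on bond)
bond 2 stroke at J2  (C1: C, integral causality)
bond 1 stroke at GY1  (J2: bond 2 brought effort, rest push out)
bond 4 stroke at I1  (0-jn J2 has e-setter on 2)
bond 5 stroke at I2  (0-jn J2 has e-setter on 2)
bond 0 stroke at GY1  (GY1 both-in/both-out from 1)
bond 3 stroke at J1  (only one effort-in slot at J1)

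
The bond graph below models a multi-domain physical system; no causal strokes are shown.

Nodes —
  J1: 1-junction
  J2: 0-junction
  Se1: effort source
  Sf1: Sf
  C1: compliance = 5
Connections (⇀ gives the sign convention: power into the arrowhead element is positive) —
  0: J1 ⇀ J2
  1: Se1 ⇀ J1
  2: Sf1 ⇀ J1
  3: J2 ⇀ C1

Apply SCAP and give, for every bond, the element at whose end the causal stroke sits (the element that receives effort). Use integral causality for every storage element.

bond 1 |J1  (Se1: effort source, stroke at far end)
bond 2 |Sf1  (Sf1 fixes flow; stroke at Sf1)
bond 0 |J1  (common-f at J1 fixed by 2)
bond 3 |J2  (J2: last free bond brings effort in)

b0 |J1
b1 |J1
b2 |Sf1
b3 |J2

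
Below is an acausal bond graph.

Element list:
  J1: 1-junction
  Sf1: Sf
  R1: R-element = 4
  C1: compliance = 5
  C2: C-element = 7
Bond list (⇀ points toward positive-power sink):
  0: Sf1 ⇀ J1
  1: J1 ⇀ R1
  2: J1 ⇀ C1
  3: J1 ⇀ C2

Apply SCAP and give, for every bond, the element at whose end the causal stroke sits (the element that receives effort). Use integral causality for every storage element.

bond 0 stroke→Sf1
bond 1 stroke→J1
bond 2 stroke→J1
bond 3 stroke→J1

bond 0 |Sf1  (Sf1 fixes flow; stroke at Sf1)
bond 1 |J1  (common-f at J1 fixed by 0)
bond 2 |J1  (J1 flow already set via bond 0)
bond 3 |J1  (J1: bond 0 brought flow, rest push out)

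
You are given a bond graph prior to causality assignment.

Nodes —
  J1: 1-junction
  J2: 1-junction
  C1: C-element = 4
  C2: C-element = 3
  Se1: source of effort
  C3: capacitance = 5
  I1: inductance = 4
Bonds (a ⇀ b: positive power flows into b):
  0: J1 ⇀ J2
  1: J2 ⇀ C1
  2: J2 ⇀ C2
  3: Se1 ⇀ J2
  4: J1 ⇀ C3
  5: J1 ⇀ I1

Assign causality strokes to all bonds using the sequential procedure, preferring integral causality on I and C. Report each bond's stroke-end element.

β0 stroke at J1
β1 stroke at J2
β2 stroke at J2
β3 stroke at J2
β4 stroke at J1
β5 stroke at I1

b3 |J2  (source Se1 imposes e)
b1 |J2  (prefer integral on C1)
b2 |J2  (C2 integral (e out))
b0 |J1  (only one flow-in slot at J2)
b4 |J1  (C3: C, integral causality)
b5 |I1  (J1 needs exactly one f-in)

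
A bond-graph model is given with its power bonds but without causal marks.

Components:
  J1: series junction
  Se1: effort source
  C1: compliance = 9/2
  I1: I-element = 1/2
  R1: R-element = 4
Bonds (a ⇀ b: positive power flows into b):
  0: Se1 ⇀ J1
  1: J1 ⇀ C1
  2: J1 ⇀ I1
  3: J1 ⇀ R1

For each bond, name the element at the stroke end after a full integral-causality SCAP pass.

β0 stroke→J1
β1 stroke→J1
β2 stroke→I1
β3 stroke→J1

b0 |J1  (source Se1 imposes e)
b1 |J1  (C1 integral (e out))
b2 |I1  (prefer integral on I1)
b3 |J1  (common-f at J1 fixed by 2)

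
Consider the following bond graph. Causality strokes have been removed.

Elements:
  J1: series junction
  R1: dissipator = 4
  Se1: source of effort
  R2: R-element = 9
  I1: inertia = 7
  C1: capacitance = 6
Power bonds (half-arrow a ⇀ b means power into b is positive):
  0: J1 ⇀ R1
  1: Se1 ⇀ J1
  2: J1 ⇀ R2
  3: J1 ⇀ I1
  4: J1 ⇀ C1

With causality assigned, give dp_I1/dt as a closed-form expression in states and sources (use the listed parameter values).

dp_I1/dt = E_Se1 - 13*p_I1/7 - q_C1/6

#1 stroke at J1  (Se1 fixes effort; stroke away)
#3 stroke at I1  (I1 outputs flow p/I1)
#0 stroke at J1  (J1 flow already set via bond 3)
#2 stroke at J1  (common-f at J1 fixed by 3)
#4 stroke at J1  (J1 flow already set via bond 3)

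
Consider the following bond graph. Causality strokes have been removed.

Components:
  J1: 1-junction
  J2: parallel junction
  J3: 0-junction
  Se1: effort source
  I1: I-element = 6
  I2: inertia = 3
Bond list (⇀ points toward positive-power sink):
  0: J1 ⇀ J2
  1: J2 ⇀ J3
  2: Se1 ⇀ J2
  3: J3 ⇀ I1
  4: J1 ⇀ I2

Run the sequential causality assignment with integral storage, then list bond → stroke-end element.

b2 stroke→J2  (Se1 (Se) sets effort on bond)
b0 stroke→J1  (0-jn J2 has e-setter on 2)
b1 stroke→J3  (J2 effort already set via bond 2)
b3 stroke→I1  (0-jn J3 has e-setter on 1)
b4 stroke→I2  (J1: last free bond brings flow in)

#0 stroke→J1
#1 stroke→J3
#2 stroke→J2
#3 stroke→I1
#4 stroke→I2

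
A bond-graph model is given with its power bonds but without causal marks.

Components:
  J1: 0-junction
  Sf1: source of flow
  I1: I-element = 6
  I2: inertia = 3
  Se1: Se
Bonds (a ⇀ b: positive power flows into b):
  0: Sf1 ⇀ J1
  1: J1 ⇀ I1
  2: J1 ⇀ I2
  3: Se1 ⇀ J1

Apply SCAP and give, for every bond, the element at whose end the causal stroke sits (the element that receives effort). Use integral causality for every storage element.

β0 |Sf1
β1 |I1
β2 |I2
β3 |J1

bond 0 →Sf1  (Sf1 (Sf) sets flow on bond)
bond 3 →J1  (Se1 (Se) sets effort on bond)
bond 1 →I1  (J1: bond 3 brought effort, rest push out)
bond 2 →I2  (J1 effort already set via bond 3)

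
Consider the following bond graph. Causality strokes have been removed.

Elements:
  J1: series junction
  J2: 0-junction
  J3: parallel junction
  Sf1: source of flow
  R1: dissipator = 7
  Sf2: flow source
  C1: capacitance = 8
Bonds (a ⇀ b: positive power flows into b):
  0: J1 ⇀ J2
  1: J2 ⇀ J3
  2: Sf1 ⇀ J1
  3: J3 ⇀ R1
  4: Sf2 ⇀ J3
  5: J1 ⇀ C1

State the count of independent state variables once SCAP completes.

1  (C1 all integral)

#2 stroke→Sf1  (source Sf1 imposes f)
#4 stroke→Sf2  (Sf2 fixes flow; stroke at Sf2)
#0 stroke→J1  (J1 flow already set via bond 2)
#5 stroke→J1  (J1 flow already set via bond 2)
#1 stroke→J2  (only one effort-in slot at J2)
#3 stroke→J3  (J3 needs exactly one e-in)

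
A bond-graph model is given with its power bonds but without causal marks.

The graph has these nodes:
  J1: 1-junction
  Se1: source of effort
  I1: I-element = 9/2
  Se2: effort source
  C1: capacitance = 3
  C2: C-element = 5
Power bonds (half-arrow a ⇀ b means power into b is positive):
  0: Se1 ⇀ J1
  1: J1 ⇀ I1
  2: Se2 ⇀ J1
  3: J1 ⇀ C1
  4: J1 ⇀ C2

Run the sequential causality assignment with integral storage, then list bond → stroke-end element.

b0 stroke→J1
b1 stroke→I1
b2 stroke→J1
b3 stroke→J1
b4 stroke→J1

#0 →J1  (Se1 fixes effort; stroke away)
#2 →J1  (Se2 fixes effort; stroke away)
#1 →I1  (I1: I, integral causality)
#3 →J1  (J1 flow already set via bond 1)
#4 →J1  (1-jn J1 has f-setter on 1)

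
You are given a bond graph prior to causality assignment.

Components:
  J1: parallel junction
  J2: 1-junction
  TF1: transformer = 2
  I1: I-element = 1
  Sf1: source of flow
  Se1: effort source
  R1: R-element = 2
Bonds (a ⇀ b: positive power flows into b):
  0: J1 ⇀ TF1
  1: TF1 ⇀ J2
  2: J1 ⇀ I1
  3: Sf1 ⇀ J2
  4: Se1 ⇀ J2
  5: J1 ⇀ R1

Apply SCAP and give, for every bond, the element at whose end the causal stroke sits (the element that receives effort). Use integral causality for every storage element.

#0 stroke→TF1
#1 stroke→J2
#2 stroke→I1
#3 stroke→Sf1
#4 stroke→J2
#5 stroke→J1

#3 →Sf1  (Sf1 fixes flow; stroke at Sf1)
#4 →J2  (Se1 fixes effort; stroke away)
#1 →J2  (common-f at J2 fixed by 3)
#0 →TF1  (TF1 one-in-one-out from 1)
#2 →I1  (I1 outputs flow p/I1)
#5 →J1  (J1 needs exactly one e-in)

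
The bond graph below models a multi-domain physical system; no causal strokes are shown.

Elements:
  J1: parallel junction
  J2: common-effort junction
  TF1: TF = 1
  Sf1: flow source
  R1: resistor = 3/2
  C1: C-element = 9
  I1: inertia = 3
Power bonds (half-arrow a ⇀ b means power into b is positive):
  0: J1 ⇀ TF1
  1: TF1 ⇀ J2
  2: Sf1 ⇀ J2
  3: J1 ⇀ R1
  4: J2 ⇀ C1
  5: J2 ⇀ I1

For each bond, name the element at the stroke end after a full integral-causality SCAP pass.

β2 →Sf1  (Sf1 (Sf) sets flow on bond)
β4 →J2  (C1 outputs effort q/C1)
β1 →TF1  (J2 effort already set via bond 4)
β5 →I1  (0-jn J2 has e-setter on 4)
β0 →J1  (through TF1, causality passes straight; one stroke at TF1)
β3 →R1  (0-jn J1 has e-setter on 0)

β0 →J1
β1 →TF1
β2 →Sf1
β3 →R1
β4 →J2
β5 →I1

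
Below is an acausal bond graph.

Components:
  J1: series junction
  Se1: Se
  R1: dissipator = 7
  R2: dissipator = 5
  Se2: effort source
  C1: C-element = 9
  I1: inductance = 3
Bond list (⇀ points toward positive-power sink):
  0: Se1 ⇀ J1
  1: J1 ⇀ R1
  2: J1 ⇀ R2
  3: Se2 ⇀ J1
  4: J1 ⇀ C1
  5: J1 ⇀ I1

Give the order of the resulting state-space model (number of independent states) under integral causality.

2  (C1, I1 all integral)

#0 |J1  (source Se1 imposes e)
#3 |J1  (Se2 (Se) sets effort on bond)
#4 |J1  (C1 outputs effort q/C1)
#5 |I1  (I1 integral (f out))
#1 |J1  (J1 flow already set via bond 5)
#2 |J1  (common-f at J1 fixed by 5)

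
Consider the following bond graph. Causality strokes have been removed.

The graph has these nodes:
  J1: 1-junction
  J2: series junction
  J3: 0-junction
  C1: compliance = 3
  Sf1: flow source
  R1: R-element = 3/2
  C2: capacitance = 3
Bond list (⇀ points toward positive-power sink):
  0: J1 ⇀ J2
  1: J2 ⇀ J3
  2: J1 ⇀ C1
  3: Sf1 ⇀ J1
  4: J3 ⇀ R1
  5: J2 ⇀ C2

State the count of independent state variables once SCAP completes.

bond 3 →Sf1  (Sf1: flow source, stroke at near end)
bond 0 →J1  (1-jn J1 has f-setter on 3)
bond 2 →J1  (J1: bond 3 brought flow, rest push out)
bond 1 →J2  (J2: bond 0 brought flow, rest push out)
bond 5 →J2  (J2: bond 0 brought flow, rest push out)
bond 4 →J3  (J3: last free bond brings effort in)

2  (C1, C2 all integral)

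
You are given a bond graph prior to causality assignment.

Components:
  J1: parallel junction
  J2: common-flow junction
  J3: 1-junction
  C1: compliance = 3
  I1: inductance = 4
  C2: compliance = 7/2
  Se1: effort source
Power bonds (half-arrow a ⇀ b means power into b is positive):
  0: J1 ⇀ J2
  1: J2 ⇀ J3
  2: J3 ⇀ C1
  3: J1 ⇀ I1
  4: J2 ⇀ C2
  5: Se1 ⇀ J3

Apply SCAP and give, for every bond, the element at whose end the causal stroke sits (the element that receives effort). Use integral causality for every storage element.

b5 stroke→J3  (source Se1 imposes e)
b2 stroke→J3  (C1 integral (e out))
b1 stroke→J2  (J3 needs exactly one f-in)
b3 stroke→I1  (prefer integral on I1)
b0 stroke→J1  (J1 needs exactly one e-in)
b4 stroke→J2  (J2: bond 0 brought flow, rest push out)

#0 |J1
#1 |J2
#2 |J3
#3 |I1
#4 |J2
#5 |J3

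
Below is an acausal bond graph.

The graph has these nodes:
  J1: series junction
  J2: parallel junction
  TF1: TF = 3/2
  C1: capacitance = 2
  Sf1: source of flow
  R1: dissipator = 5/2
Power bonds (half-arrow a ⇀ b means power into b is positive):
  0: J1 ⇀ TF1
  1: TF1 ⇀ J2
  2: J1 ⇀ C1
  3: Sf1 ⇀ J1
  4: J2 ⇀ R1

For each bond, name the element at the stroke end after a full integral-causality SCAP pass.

b0 stroke→J1
b1 stroke→TF1
b2 stroke→J1
b3 stroke→Sf1
b4 stroke→J2

#3 stroke at Sf1  (Sf1: flow source, stroke at near end)
#0 stroke at J1  (common-f at J1 fixed by 3)
#2 stroke at J1  (J1 flow already set via bond 3)
#1 stroke at TF1  (TF1: transformer flips bond 0)
#4 stroke at J2  (only one effort-in slot at J2)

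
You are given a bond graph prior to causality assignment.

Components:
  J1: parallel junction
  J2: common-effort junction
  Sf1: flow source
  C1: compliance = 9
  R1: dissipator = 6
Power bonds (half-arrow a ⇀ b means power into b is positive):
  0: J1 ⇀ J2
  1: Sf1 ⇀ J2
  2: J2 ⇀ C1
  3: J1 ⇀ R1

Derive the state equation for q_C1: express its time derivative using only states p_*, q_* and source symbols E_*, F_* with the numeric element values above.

β1 stroke→Sf1  (Sf1 fixes flow; stroke at Sf1)
β2 stroke→J2  (C1: C, integral causality)
β0 stroke→J1  (J2 effort already set via bond 2)
β3 stroke→R1  (0-jn J1 has e-setter on 0)

dq_C1/dt = F_Sf1 - q_C1/54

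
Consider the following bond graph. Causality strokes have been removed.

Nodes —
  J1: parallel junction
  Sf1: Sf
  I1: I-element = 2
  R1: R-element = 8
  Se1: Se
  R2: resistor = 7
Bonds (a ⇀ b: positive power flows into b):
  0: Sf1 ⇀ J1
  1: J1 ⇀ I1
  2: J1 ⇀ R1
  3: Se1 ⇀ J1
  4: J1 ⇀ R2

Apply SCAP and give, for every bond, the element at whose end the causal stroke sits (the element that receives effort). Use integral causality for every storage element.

β0 stroke→Sf1  (Sf1 (Sf) sets flow on bond)
β3 stroke→J1  (source Se1 imposes e)
β1 stroke→I1  (common-e at J1 fixed by 3)
β2 stroke→R1  (J1 effort already set via bond 3)
β4 stroke→R2  (common-e at J1 fixed by 3)

#0 stroke at Sf1
#1 stroke at I1
#2 stroke at R1
#3 stroke at J1
#4 stroke at R2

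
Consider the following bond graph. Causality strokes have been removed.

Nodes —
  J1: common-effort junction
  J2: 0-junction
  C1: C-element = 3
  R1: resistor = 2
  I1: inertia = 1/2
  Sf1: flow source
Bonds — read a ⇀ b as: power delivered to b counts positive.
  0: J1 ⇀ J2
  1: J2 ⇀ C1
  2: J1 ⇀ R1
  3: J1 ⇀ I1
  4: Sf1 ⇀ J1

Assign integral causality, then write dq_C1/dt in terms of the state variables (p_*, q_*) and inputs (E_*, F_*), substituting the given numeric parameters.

b4 →Sf1  (Sf1: flow source, stroke at near end)
b1 →J2  (C1 integral (e out))
b0 →J1  (common-e at J2 fixed by 1)
b2 →R1  (J1 effort already set via bond 0)
b3 →I1  (J1 effort already set via bond 0)

dq_C1/dt = F_Sf1 - 2*p_I1 - q_C1/6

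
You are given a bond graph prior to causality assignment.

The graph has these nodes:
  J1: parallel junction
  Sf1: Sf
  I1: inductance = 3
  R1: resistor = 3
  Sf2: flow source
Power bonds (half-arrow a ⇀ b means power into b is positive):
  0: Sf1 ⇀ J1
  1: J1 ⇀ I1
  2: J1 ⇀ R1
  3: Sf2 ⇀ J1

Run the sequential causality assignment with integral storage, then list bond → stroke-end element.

β0 stroke at Sf1
β1 stroke at I1
β2 stroke at J1
β3 stroke at Sf2

bond 0 |Sf1  (Sf1 fixes flow; stroke at Sf1)
bond 3 |Sf2  (source Sf2 imposes f)
bond 1 |I1  (I1 outputs flow p/I1)
bond 2 |J1  (only one effort-in slot at J1)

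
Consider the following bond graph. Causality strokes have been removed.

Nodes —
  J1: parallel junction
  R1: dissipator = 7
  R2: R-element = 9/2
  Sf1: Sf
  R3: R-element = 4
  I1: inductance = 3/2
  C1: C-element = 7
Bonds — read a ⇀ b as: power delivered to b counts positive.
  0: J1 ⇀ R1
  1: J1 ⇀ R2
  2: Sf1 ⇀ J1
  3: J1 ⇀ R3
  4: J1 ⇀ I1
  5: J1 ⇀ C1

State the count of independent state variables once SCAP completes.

b2 stroke at Sf1  (source Sf1 imposes f)
b4 stroke at I1  (I1 outputs flow p/I1)
b5 stroke at J1  (C1 integral (e out))
b0 stroke at R1  (common-e at J1 fixed by 5)
b1 stroke at R2  (J1: bond 5 brought effort, rest push out)
b3 stroke at R3  (J1: bond 5 brought effort, rest push out)

2  (C1, I1 all integral)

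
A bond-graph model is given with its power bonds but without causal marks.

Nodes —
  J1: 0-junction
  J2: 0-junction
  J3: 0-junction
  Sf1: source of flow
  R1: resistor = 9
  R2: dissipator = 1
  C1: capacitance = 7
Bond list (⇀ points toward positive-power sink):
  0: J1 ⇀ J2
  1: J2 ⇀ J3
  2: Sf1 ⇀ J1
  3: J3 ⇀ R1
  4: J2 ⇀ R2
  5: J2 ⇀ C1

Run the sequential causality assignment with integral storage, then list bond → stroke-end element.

#2 →Sf1  (Sf1 (Sf) sets flow on bond)
#0 →J1  (closing 0-jn rule on J1)
#5 →J2  (C1: C, integral causality)
#1 →J3  (J2 effort already set via bond 5)
#4 →R2  (J2: bond 5 brought effort, rest push out)
#3 →R1  (J3: bond 1 brought effort, rest push out)

β0 stroke→J1
β1 stroke→J3
β2 stroke→Sf1
β3 stroke→R1
β4 stroke→R2
β5 stroke→J2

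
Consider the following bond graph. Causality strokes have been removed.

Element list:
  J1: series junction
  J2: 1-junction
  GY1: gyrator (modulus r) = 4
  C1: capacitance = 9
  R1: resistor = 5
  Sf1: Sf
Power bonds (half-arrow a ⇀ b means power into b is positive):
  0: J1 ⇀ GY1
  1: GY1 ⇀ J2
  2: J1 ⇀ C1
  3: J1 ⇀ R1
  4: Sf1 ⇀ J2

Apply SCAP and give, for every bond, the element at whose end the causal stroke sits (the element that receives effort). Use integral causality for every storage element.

bond 4 stroke→Sf1  (Sf1 (Sf) sets flow on bond)
bond 1 stroke→J2  (J2: bond 4 brought flow, rest push out)
bond 0 stroke→J1  (GY1 both-in/both-out from 1)
bond 2 stroke→J1  (C1 integral (e out))
bond 3 stroke→R1  (only one flow-in slot at J1)

#0 stroke at J1
#1 stroke at J2
#2 stroke at J1
#3 stroke at R1
#4 stroke at Sf1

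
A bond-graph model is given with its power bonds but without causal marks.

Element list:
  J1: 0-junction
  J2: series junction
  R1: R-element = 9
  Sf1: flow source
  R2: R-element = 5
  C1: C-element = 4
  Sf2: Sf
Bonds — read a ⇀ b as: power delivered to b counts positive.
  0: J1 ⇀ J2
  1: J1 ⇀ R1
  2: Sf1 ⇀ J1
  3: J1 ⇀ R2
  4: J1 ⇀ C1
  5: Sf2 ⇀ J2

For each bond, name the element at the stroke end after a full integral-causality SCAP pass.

#0 →J2
#1 →R1
#2 →Sf1
#3 →R2
#4 →J1
#5 →Sf2

β2 →Sf1  (Sf1: flow source, stroke at near end)
β5 →Sf2  (Sf2 (Sf) sets flow on bond)
β0 →J2  (J2: bond 5 brought flow, rest push out)
β4 →J1  (C1 integral (e out))
β1 →R1  (J1: bond 4 brought effort, rest push out)
β3 →R2  (J1: bond 4 brought effort, rest push out)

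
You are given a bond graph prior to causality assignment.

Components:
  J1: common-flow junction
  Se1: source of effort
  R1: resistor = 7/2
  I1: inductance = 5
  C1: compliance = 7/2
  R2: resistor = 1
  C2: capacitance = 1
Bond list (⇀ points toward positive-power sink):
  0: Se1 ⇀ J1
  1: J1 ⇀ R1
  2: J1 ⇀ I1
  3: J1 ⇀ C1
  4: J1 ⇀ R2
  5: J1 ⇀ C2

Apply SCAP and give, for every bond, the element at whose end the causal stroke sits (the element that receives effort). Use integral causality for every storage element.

β0 →J1
β1 →J1
β2 →I1
β3 →J1
β4 →J1
β5 →J1

β0 →J1  (Se1: effort source, stroke at far end)
β2 →I1  (I1 outputs flow p/I1)
β1 →J1  (1-jn J1 has f-setter on 2)
β3 →J1  (J1: bond 2 brought flow, rest push out)
β4 →J1  (common-f at J1 fixed by 2)
β5 →J1  (common-f at J1 fixed by 2)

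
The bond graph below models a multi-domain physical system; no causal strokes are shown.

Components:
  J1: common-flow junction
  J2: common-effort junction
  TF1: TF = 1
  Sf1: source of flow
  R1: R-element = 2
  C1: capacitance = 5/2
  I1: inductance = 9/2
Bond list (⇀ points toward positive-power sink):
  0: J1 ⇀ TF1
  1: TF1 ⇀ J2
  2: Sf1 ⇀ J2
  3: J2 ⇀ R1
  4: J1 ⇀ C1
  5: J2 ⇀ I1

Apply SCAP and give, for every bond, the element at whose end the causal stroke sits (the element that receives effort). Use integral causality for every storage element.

β0 →TF1
β1 →J2
β2 →Sf1
β3 →R1
β4 →J1
β5 →I1

#2 stroke at Sf1  (Sf1 (Sf) sets flow on bond)
#4 stroke at J1  (C1 outputs effort q/C1)
#0 stroke at TF1  (only one flow-in slot at J1)
#1 stroke at J2  (TF1 one-in-one-out from 0)
#3 stroke at R1  (J2 effort already set via bond 1)
#5 stroke at I1  (0-jn J2 has e-setter on 1)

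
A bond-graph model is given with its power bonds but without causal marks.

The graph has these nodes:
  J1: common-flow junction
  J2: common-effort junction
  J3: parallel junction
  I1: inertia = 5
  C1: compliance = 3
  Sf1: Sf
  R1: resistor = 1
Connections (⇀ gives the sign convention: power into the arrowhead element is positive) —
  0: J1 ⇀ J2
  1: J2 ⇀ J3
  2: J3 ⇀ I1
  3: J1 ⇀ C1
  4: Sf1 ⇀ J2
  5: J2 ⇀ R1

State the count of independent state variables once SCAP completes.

2  (C1, I1 all integral)

b4 |Sf1  (Sf1 fixes flow; stroke at Sf1)
b2 |I1  (I1 integral (f out))
b1 |J3  (only one effort-in slot at J3)
b3 |J1  (prefer integral on C1)
b0 |J2  (only one flow-in slot at J1)
b5 |R1  (0-jn J2 has e-setter on 0)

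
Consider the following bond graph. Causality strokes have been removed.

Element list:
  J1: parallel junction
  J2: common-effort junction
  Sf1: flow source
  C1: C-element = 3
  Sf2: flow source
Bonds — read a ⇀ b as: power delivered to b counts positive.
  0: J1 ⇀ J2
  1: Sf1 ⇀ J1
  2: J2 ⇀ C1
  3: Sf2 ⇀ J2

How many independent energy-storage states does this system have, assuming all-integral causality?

#1 →Sf1  (source Sf1 imposes f)
#3 →Sf2  (Sf2 fixes flow; stroke at Sf2)
#0 →J1  (closing 0-jn rule on J1)
#2 →J2  (J2: last free bond brings effort in)

1  (C1 all integral)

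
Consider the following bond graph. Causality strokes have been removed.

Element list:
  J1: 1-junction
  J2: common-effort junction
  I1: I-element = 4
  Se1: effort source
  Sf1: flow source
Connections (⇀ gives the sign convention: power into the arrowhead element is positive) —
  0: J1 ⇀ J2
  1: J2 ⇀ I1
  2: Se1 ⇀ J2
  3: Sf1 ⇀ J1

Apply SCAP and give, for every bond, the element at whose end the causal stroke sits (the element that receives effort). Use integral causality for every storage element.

β0 →J1
β1 →I1
β2 →J2
β3 →Sf1

bond 2 stroke at J2  (source Se1 imposes e)
bond 3 stroke at Sf1  (source Sf1 imposes f)
bond 0 stroke at J1  (J1: bond 3 brought flow, rest push out)
bond 1 stroke at I1  (common-e at J2 fixed by 2)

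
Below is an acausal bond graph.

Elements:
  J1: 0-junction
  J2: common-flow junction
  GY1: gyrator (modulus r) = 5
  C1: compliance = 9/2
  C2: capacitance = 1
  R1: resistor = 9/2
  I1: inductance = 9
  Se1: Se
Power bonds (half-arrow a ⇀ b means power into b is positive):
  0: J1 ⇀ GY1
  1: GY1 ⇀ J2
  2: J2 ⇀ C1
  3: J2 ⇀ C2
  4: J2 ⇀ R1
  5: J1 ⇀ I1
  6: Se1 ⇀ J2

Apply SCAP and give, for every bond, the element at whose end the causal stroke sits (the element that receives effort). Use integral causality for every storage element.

β0 |J1
β1 |J2
β2 |J2
β3 |J2
β4 |R1
β5 |I1
β6 |J2

β6 stroke at J2  (Se1: effort source, stroke at far end)
β2 stroke at J2  (prefer integral on C1)
β3 stroke at J2  (C2: C, integral causality)
β5 stroke at I1  (I1: I, integral causality)
β0 stroke at J1  (closing 0-jn rule on J1)
β1 stroke at J2  (GY GY1: same side as bond 0)
β4 stroke at R1  (only one flow-in slot at J2)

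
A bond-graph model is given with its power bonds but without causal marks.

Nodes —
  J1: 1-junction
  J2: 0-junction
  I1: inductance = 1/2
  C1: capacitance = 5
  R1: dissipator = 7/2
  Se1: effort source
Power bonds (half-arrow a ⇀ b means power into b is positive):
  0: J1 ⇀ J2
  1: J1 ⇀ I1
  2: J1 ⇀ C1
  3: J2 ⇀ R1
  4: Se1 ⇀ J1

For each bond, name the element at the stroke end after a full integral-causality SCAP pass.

#0 stroke at J1
#1 stroke at I1
#2 stroke at J1
#3 stroke at J2
#4 stroke at J1

b4 →J1  (Se1 (Se) sets effort on bond)
b1 →I1  (I1 integral (f out))
b0 →J1  (J1: bond 1 brought flow, rest push out)
b2 →J1  (J1: bond 1 brought flow, rest push out)
b3 →J2  (J2: last free bond brings effort in)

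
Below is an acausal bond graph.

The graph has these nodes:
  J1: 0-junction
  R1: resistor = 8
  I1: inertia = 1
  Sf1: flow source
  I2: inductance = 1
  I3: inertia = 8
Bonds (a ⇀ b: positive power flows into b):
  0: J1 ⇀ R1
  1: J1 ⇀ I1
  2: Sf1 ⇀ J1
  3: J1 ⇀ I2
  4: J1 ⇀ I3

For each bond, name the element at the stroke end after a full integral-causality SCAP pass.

bond 0 stroke at J1
bond 1 stroke at I1
bond 2 stroke at Sf1
bond 3 stroke at I2
bond 4 stroke at I3

b2 →Sf1  (source Sf1 imposes f)
b1 →I1  (I1: I, integral causality)
b3 →I2  (I2: I, integral causality)
b4 →I3  (I3 outputs flow p/I3)
b0 →J1  (J1 needs exactly one e-in)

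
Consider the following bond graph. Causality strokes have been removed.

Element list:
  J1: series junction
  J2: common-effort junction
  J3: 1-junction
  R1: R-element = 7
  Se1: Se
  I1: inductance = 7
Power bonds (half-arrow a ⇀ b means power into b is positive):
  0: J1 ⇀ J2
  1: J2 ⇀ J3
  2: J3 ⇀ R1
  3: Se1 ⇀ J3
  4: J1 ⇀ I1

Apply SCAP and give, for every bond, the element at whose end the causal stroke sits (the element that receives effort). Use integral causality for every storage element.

b3 |J3  (Se1: effort source, stroke at far end)
b4 |I1  (prefer integral on I1)
b0 |J1  (common-f at J1 fixed by 4)
b1 |J2  (J2: last free bond brings effort in)
b2 |J3  (J3: bond 1 brought flow, rest push out)

#0 stroke at J1
#1 stroke at J2
#2 stroke at J3
#3 stroke at J3
#4 stroke at I1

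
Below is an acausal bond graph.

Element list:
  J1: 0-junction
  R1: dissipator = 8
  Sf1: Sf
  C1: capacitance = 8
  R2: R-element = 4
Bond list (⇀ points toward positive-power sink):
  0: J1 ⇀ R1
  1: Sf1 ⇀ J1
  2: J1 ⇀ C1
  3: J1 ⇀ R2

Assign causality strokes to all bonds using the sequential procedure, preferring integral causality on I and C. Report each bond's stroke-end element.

bond 0 |R1
bond 1 |Sf1
bond 2 |J1
bond 3 |R2

bond 1 |Sf1  (Sf1: flow source, stroke at near end)
bond 2 |J1  (C1 integral (e out))
bond 0 |R1  (J1 effort already set via bond 2)
bond 3 |R2  (J1 effort already set via bond 2)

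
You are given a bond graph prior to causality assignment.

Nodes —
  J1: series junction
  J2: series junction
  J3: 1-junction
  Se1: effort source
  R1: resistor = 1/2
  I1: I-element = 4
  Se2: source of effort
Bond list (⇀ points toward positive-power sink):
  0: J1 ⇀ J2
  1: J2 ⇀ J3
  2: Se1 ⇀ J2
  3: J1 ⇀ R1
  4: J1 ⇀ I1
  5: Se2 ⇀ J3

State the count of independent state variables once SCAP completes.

#2 |J2  (Se1 (Se) sets effort on bond)
#5 |J3  (Se2 (Se) sets effort on bond)
#1 |J2  (J3 needs exactly one f-in)
#0 |J1  (only one flow-in slot at J2)
#4 |I1  (I1 integral (f out))
#3 |J1  (J1 flow already set via bond 4)

1  (I1 all integral)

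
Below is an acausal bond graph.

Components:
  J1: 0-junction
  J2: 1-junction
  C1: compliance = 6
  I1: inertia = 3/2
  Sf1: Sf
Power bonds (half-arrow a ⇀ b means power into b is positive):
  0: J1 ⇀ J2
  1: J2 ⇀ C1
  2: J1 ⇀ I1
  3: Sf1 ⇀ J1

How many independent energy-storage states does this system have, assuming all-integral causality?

2  (C1, I1 all integral)

β3 stroke at Sf1  (source Sf1 imposes f)
β1 stroke at J2  (C1 outputs effort q/C1)
β0 stroke at J1  (only one flow-in slot at J2)
β2 stroke at I1  (J1: bond 0 brought effort, rest push out)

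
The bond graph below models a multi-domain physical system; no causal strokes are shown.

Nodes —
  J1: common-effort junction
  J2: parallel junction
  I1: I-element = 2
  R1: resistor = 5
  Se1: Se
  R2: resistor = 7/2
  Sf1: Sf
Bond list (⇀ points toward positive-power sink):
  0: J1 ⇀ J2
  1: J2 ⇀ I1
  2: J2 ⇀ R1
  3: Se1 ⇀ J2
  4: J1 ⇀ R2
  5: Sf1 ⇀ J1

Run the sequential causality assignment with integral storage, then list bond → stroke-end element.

b0 stroke→J1
b1 stroke→I1
b2 stroke→R1
b3 stroke→J2
b4 stroke→R2
b5 stroke→Sf1

#3 →J2  (source Se1 imposes e)
#5 →Sf1  (Sf1 fixes flow; stroke at Sf1)
#0 →J1  (0-jn J2 has e-setter on 3)
#1 →I1  (J2 effort already set via bond 3)
#2 →R1  (common-e at J2 fixed by 3)
#4 →R2  (J1: bond 0 brought effort, rest push out)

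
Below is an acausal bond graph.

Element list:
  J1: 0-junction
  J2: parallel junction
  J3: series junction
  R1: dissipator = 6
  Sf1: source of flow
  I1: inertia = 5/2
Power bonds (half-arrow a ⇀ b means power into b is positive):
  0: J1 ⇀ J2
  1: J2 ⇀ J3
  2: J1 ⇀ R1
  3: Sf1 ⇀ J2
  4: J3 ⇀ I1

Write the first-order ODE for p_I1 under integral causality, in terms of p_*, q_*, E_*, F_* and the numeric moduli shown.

#3 stroke→Sf1  (source Sf1 imposes f)
#4 stroke→I1  (I1 integral (f out))
#1 stroke→J3  (J3: bond 4 brought flow, rest push out)
#0 stroke→J2  (closing 0-jn rule on J2)
#2 stroke→J1  (closing 0-jn rule on J1)

dp_I1/dt = 6*F_Sf1 - 12*p_I1/5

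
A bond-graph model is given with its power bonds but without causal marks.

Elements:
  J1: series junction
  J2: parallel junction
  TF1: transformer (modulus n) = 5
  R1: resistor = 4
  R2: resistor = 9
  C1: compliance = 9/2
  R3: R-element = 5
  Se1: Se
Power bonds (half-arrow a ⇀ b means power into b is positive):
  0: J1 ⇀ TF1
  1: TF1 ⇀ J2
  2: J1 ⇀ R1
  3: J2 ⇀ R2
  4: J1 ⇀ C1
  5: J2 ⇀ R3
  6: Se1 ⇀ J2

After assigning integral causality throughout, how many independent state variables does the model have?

bond 6 stroke at J2  (source Se1 imposes e)
bond 1 stroke at TF1  (0-jn J2 has e-setter on 6)
bond 3 stroke at R2  (J2: bond 6 brought effort, rest push out)
bond 5 stroke at R3  (J2: bond 6 brought effort, rest push out)
bond 0 stroke at J1  (TF TF1: opposite of bond 1)
bond 4 stroke at J1  (prefer integral on C1)
bond 2 stroke at R1  (only one flow-in slot at J1)

1  (C1 all integral)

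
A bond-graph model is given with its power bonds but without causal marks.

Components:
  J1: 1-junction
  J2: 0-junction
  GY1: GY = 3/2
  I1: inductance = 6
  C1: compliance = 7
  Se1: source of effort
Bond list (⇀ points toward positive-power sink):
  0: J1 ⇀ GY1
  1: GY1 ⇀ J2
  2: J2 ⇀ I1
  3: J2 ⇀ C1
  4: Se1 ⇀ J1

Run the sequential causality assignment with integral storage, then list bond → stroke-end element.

#0 stroke→GY1
#1 stroke→GY1
#2 stroke→I1
#3 stroke→J2
#4 stroke→J1

bond 4 →J1  (Se1 fixes effort; stroke away)
bond 0 →GY1  (J1: last free bond brings flow in)
bond 1 →GY1  (through GY1, causality inverts; strokes same side of GY1)
bond 2 →I1  (I1 integral (f out))
bond 3 →J2  (J2: last free bond brings effort in)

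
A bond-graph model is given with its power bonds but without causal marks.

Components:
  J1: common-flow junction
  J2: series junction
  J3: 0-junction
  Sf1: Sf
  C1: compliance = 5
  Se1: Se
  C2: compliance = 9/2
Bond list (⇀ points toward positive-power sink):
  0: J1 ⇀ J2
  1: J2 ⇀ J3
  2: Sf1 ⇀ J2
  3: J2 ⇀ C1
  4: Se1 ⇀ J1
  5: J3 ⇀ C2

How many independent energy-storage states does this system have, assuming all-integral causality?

2  (C1, C2 all integral)

#2 |Sf1  (Sf1: flow source, stroke at near end)
#4 |J1  (Se1: effort source, stroke at far end)
#0 |J2  (only one flow-in slot at J1)
#1 |J2  (common-f at J2 fixed by 2)
#3 |J2  (1-jn J2 has f-setter on 2)
#5 |J3  (J3: last free bond brings effort in)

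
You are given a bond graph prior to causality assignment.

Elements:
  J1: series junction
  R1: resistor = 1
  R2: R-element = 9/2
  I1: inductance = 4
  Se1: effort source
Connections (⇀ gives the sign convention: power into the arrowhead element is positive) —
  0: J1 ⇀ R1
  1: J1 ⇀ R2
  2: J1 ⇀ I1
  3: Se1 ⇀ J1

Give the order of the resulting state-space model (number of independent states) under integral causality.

bond 3 stroke at J1  (Se1 (Se) sets effort on bond)
bond 2 stroke at I1  (I1 outputs flow p/I1)
bond 0 stroke at J1  (common-f at J1 fixed by 2)
bond 1 stroke at J1  (J1 flow already set via bond 2)

1  (I1 all integral)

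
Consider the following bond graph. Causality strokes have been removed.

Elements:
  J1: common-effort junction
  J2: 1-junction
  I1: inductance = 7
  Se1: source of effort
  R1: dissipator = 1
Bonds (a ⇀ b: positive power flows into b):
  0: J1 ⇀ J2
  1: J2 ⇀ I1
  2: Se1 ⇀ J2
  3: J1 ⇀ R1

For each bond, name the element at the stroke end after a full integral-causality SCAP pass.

b2 →J2  (source Se1 imposes e)
b1 →I1  (I1 outputs flow p/I1)
b0 →J2  (J2: bond 1 brought flow, rest push out)
b3 →J1  (J1 needs exactly one e-in)

β0 stroke→J2
β1 stroke→I1
β2 stroke→J2
β3 stroke→J1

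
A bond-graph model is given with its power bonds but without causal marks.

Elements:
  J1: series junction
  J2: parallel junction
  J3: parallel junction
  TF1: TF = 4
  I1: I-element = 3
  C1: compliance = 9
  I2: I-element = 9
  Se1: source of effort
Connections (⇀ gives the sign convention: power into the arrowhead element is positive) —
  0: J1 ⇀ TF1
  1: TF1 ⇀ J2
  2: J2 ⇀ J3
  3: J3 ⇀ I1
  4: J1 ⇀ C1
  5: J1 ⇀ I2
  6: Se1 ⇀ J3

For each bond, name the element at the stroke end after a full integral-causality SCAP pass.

b0 stroke→J1
b1 stroke→TF1
b2 stroke→J2
b3 stroke→I1
b4 stroke→J1
b5 stroke→I2
b6 stroke→J3

β6 →J3  (Se1 fixes effort; stroke away)
β2 →J2  (J3: bond 6 brought effort, rest push out)
β3 →I1  (0-jn J3 has e-setter on 6)
β1 →TF1  (J2 effort already set via bond 2)
β0 →J1  (TF1 one-in-one-out from 1)
β4 →J1  (prefer integral on C1)
β5 →I2  (J1: last free bond brings flow in)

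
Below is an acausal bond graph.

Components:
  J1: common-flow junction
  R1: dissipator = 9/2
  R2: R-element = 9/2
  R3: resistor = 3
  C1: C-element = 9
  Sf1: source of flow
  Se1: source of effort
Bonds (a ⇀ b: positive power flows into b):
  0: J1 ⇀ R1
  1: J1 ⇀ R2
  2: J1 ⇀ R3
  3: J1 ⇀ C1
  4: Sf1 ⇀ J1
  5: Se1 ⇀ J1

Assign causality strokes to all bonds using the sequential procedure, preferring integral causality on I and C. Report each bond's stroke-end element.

bond 4 →Sf1  (source Sf1 imposes f)
bond 5 →J1  (Se1 fixes effort; stroke away)
bond 0 →J1  (J1: bond 4 brought flow, rest push out)
bond 1 →J1  (J1: bond 4 brought flow, rest push out)
bond 2 →J1  (J1 flow already set via bond 4)
bond 3 →J1  (common-f at J1 fixed by 4)

b0 stroke at J1
b1 stroke at J1
b2 stroke at J1
b3 stroke at J1
b4 stroke at Sf1
b5 stroke at J1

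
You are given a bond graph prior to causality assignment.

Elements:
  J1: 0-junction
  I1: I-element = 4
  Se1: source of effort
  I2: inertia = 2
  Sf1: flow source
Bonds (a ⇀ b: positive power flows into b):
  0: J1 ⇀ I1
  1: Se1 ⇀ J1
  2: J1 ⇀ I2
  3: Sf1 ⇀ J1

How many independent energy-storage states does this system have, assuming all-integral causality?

2  (I1, I2 all integral)

bond 1 stroke at J1  (source Se1 imposes e)
bond 3 stroke at Sf1  (Sf1: flow source, stroke at near end)
bond 0 stroke at I1  (0-jn J1 has e-setter on 1)
bond 2 stroke at I2  (J1: bond 1 brought effort, rest push out)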